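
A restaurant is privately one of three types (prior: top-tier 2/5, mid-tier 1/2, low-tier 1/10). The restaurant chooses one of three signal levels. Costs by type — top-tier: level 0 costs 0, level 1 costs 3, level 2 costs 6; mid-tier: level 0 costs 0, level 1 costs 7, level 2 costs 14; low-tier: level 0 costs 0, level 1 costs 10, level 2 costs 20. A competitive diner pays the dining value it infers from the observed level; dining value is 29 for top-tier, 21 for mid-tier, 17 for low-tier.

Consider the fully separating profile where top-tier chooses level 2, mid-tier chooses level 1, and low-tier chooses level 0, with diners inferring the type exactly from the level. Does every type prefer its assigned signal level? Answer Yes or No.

Separating price premiums: level 2 → 29, level 1 → 21, level 0 → 17.
top-tier (assigned level 2): level 0: 17 − 0 = 17; level 1: 21 − 3 = 18; level 2: 29 − 6 = 23. top-tier stays.
mid-tier (assigned level 1): level 0: 17 − 0 = 17; level 1: 21 − 7 = 14; level 2: 29 − 14 = 15. mid-tier prefers level 0.
low-tier (assigned level 0): level 0: 17 − 0 = 17; level 1: 21 − 10 = 11; level 2: 29 − 20 = 9. low-tier stays.
At least one type deviates; the separating profile fails.

No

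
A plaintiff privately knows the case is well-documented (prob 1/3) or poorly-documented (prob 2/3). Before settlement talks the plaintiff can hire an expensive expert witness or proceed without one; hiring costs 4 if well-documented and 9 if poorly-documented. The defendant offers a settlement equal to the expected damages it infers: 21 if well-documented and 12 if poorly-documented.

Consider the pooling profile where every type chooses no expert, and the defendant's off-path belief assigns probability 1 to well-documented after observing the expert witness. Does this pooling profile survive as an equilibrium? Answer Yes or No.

No

On path, the defendant holds the prior and pays 1/3·21 + 2/3·12 = 15. Off path (the expert witness), believing well-documented, it pays 21.
well-documented: no expert nets 15; the expert witness nets 21 − 4 = 17. well-documented would deviate.
poorly-documented: no expert nets 15; the expert witness nets 21 − 9 = 12. poorly-documented stays.
A type deviates, so pooling fails.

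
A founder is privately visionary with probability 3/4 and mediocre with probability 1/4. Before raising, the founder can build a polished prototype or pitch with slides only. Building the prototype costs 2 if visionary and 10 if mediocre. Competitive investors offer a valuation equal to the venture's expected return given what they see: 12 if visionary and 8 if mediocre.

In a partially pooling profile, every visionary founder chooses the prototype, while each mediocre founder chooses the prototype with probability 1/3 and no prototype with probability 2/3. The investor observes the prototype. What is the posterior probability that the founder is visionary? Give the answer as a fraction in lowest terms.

9/10

P(the prototype) = (3/4)·1 + (1/4)·(1/3) = 5/6.
By Bayes' rule, P(visionary | the prototype) = (3/4) / (5/6) = 9/10.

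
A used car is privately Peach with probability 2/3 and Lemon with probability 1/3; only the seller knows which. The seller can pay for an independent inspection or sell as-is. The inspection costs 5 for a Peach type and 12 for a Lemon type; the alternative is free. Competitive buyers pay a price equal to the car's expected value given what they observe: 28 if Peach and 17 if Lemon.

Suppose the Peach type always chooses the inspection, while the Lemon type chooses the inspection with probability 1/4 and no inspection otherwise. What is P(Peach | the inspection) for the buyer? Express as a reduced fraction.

8/9

P(the inspection) = (2/3)·1 + (1/3)·(1/4) = 3/4.
By Bayes' rule, P(Peach | the inspection) = (2/3) / (3/4) = 8/9.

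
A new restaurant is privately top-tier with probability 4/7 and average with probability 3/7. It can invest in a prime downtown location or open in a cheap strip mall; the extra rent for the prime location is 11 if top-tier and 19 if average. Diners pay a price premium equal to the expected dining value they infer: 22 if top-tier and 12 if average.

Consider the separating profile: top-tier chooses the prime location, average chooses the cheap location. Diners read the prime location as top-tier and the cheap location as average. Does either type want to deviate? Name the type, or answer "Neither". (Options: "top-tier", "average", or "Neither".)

The prime location pays 22; the cheap location pays 12.
top-tier: assigned the prime location, nets 22 − 11 = 11; deviating to the cheap location nets 12.
average: assigned the cheap location, nets 12; deviating to the prime location nets 22 − 19 = 3.
The top-tier type gains 1 by deviating.

top-tier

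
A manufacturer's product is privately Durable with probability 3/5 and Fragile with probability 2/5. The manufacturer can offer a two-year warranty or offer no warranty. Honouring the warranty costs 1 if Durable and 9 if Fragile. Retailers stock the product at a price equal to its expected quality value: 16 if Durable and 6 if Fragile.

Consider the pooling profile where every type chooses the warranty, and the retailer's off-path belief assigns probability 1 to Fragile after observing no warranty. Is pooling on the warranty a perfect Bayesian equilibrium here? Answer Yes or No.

No

On path, the retailer holds the prior and pays 3/5·16 + 2/5·6 = 12. Off path (no warranty), believing Fragile, it pays 6.
Durable: the warranty nets 12 − 1 = 11; no warranty nets 6. Durable stays.
Fragile: the warranty nets 12 − 9 = 3; no warranty nets 6. Fragile would deviate.
A type deviates, so pooling fails.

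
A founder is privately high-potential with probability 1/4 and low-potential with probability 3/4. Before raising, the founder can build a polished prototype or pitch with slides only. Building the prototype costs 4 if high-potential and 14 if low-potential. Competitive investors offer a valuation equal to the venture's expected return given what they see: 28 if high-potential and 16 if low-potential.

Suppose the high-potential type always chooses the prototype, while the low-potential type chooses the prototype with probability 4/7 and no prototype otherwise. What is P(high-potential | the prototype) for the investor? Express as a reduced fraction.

7/19

P(the prototype) = (1/4)·1 + (3/4)·(4/7) = 19/28.
By Bayes' rule, P(high-potential | the prototype) = (1/4) / (19/28) = 7/19.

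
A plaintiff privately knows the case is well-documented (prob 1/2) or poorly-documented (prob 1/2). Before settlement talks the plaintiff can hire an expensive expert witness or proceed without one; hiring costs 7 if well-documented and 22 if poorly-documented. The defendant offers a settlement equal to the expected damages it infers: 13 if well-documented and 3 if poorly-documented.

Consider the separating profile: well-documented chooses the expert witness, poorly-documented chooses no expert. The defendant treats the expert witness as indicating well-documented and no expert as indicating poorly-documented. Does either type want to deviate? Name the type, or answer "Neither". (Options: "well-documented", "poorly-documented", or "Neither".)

Neither

The expert witness pays 13; no expert pays 3.
well-documented: assigned the expert witness, nets 13 − 7 = 6; deviating to no expert nets 3.
poorly-documented: assigned no expert, nets 3; deviating to the expert witness nets 13 − 22 = -9.
Both types strictly prefer their assigned action; no profitable deviation.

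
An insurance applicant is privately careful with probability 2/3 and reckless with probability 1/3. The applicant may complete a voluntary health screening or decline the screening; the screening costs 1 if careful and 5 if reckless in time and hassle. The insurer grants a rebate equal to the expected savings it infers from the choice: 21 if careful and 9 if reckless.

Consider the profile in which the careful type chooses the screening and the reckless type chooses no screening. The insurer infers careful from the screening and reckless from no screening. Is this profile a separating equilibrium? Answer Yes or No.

No

Under these beliefs, the screening earns rebate 21 and no screening earns rebate 9.
careful: the screening nets 21 − 1 = 20; no screening nets 9. careful prefers the screening.
reckless: the screening nets 21 − 5 = 16; no screening nets 9. reckless would deviate to the screening.
reckless has a profitable deviation, so the profile is not an equilibrium.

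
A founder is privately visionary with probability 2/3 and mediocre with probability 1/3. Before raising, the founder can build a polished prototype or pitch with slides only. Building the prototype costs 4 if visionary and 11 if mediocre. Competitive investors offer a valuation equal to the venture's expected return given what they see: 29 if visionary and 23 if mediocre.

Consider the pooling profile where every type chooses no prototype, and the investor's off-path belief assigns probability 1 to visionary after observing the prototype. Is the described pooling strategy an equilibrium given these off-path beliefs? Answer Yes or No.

On path, the investor holds the prior and pays 2/3·29 + 1/3·23 = 27. Off path (the prototype), believing visionary, it pays 29.
visionary: no prototype nets 27; the prototype nets 29 − 4 = 25. visionary stays.
mediocre: no prototype nets 27; the prototype nets 29 − 11 = 18. mediocre stays.
No type deviates, so pooling is sustained.

Yes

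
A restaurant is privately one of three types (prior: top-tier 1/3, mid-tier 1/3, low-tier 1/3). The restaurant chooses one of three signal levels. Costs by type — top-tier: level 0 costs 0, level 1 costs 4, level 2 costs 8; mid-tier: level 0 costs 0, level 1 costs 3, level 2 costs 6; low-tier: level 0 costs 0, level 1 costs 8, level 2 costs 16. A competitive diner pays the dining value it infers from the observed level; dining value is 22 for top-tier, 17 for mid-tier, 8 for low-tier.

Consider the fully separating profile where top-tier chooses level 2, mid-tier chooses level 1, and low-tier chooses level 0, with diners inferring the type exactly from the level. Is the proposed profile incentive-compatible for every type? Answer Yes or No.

Separating price premiums: level 2 → 22, level 1 → 17, level 0 → 8.
top-tier (assigned level 2): level 0: 8 − 0 = 8; level 1: 17 − 4 = 13; level 2: 22 − 8 = 14. top-tier stays.
mid-tier (assigned level 1): level 0: 8 − 0 = 8; level 1: 17 − 3 = 14; level 2: 22 − 6 = 16. mid-tier prefers level 2.
low-tier (assigned level 0): level 0: 8 − 0 = 8; level 1: 17 − 8 = 9; level 2: 22 − 16 = 6. low-tier prefers level 1.
At least one type deviates; the separating profile fails.

No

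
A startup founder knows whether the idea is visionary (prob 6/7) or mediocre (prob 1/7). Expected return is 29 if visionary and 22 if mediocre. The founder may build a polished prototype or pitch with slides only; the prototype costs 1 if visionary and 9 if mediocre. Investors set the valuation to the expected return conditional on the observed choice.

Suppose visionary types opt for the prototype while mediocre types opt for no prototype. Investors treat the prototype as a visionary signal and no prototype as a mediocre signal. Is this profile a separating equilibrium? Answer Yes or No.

Under these beliefs, the prototype earns valuation 29 and no prototype earns valuation 22.
visionary: the prototype nets 29 − 1 = 28; no prototype nets 22. visionary prefers the prototype.
mediocre: the prototype nets 29 − 9 = 20; no prototype nets 22. mediocre prefers no prototype.
Neither type deviates, so the separating profile is an equilibrium.

Yes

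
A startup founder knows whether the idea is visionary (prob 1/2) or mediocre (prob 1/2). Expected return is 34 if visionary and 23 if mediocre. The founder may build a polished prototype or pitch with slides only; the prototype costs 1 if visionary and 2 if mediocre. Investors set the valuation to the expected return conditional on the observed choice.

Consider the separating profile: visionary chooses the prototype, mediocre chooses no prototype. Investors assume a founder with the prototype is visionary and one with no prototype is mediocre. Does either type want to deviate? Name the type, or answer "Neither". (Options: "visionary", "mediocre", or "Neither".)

mediocre

The prototype pays 34; no prototype pays 23.
visionary: assigned the prototype, nets 34 − 1 = 33; deviating to no prototype nets 23.
mediocre: assigned no prototype, nets 23; deviating to the prototype nets 34 − 2 = 32.
The mediocre type gains 9 by deviating.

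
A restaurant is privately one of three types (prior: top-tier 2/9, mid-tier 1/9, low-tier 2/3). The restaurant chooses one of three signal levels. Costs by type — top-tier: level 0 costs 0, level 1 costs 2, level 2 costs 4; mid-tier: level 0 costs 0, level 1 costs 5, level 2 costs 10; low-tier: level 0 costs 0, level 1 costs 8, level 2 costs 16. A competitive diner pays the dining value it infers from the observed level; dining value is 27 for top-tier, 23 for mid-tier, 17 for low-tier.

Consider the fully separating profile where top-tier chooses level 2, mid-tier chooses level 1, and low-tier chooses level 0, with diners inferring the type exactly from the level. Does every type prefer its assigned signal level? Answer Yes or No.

Separating price premiums: level 2 → 27, level 1 → 23, level 0 → 17.
top-tier (assigned level 2): level 0: 17 − 0 = 17; level 1: 23 − 2 = 21; level 2: 27 − 4 = 23. top-tier stays.
mid-tier (assigned level 1): level 0: 17 − 0 = 17; level 1: 23 − 5 = 18; level 2: 27 − 10 = 17. mid-tier stays.
low-tier (assigned level 0): level 0: 17 − 0 = 17; level 1: 23 − 8 = 15; level 2: 27 − 16 = 11. low-tier stays.
Every type prefers its assigned level; separation holds.

Yes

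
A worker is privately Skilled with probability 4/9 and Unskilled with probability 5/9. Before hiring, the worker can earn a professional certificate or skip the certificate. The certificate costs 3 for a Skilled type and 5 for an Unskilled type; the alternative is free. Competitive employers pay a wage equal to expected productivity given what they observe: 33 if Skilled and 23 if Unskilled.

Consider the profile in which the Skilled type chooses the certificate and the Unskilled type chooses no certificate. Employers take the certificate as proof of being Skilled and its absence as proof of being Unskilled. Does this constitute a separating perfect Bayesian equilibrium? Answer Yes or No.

Under these beliefs, the certificate earns wage 33 and no certificate earns wage 23.
Skilled: the certificate nets 33 − 3 = 30; no certificate nets 23. Skilled prefers the certificate.
Unskilled: the certificate nets 33 − 5 = 28; no certificate nets 23. Unskilled would deviate to the certificate.
Unskilled has a profitable deviation, so the profile is not an equilibrium.

No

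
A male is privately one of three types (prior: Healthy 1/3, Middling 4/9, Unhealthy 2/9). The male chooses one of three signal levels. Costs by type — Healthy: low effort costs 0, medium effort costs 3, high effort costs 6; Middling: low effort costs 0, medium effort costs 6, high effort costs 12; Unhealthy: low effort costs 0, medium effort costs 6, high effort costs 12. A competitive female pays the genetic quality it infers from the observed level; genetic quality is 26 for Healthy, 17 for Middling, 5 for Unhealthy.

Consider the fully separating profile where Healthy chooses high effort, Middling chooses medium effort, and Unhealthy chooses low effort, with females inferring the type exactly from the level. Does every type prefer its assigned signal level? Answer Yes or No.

No

Separating mating payoffs: high effort → 26, medium effort → 17, low effort → 5.
Healthy (assigned high effort): low effort: 5 − 0 = 5; medium effort: 17 − 3 = 14; high effort: 26 − 6 = 20. Healthy stays.
Middling (assigned medium effort): low effort: 5 − 0 = 5; medium effort: 17 − 6 = 11; high effort: 26 − 12 = 14. Middling prefers high effort.
Unhealthy (assigned low effort): low effort: 5 − 0 = 5; medium effort: 17 − 6 = 11; high effort: 26 − 12 = 14. Unhealthy prefers high effort.
At least one type deviates; the separating profile fails.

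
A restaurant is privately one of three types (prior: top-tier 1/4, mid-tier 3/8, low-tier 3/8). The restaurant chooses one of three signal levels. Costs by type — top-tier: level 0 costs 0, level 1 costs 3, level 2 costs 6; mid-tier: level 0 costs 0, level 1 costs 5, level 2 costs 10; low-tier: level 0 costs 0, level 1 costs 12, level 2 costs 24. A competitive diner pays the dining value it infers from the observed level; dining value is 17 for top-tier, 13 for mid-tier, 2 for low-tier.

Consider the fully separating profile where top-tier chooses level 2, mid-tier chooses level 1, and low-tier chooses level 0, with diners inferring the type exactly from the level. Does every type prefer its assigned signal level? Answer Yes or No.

Yes

Separating price premiums: level 2 → 17, level 1 → 13, level 0 → 2.
top-tier (assigned level 2): level 0: 2 − 0 = 2; level 1: 13 − 3 = 10; level 2: 17 − 6 = 11. top-tier stays.
mid-tier (assigned level 1): level 0: 2 − 0 = 2; level 1: 13 − 5 = 8; level 2: 17 − 10 = 7. mid-tier stays.
low-tier (assigned level 0): level 0: 2 − 0 = 2; level 1: 13 − 12 = 1; level 2: 17 − 24 = -7. low-tier stays.
Every type prefers its assigned level; separation holds.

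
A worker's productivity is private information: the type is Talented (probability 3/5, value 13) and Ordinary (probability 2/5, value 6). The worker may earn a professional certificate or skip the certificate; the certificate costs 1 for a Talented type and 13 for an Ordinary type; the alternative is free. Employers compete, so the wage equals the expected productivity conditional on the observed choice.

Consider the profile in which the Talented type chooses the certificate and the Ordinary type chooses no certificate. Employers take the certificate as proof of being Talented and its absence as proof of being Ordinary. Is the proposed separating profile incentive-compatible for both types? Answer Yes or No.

Yes

Under these beliefs, the certificate earns wage 13 and no certificate earns wage 6.
Talented: the certificate nets 13 − 1 = 12; no certificate nets 6. Talented prefers the certificate.
Ordinary: the certificate nets 13 − 13 = 0; no certificate nets 6. Ordinary prefers no certificate.
Neither type deviates, so the separating profile is an equilibrium.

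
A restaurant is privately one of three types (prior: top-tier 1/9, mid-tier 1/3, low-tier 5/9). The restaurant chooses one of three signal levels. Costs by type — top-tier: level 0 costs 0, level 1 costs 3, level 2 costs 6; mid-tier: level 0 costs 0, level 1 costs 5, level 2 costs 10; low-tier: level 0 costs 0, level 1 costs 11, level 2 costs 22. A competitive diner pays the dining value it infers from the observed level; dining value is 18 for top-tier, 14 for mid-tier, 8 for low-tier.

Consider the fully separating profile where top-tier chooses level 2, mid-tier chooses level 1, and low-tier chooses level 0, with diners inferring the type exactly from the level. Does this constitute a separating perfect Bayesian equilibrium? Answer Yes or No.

Yes

Separating price premiums: level 2 → 18, level 1 → 14, level 0 → 8.
top-tier (assigned level 2): level 0: 8 − 0 = 8; level 1: 14 − 3 = 11; level 2: 18 − 6 = 12. top-tier stays.
mid-tier (assigned level 1): level 0: 8 − 0 = 8; level 1: 14 − 5 = 9; level 2: 18 − 10 = 8. mid-tier stays.
low-tier (assigned level 0): level 0: 8 − 0 = 8; level 1: 14 − 11 = 3; level 2: 18 − 22 = -4. low-tier stays.
Every type prefers its assigned level; separation holds.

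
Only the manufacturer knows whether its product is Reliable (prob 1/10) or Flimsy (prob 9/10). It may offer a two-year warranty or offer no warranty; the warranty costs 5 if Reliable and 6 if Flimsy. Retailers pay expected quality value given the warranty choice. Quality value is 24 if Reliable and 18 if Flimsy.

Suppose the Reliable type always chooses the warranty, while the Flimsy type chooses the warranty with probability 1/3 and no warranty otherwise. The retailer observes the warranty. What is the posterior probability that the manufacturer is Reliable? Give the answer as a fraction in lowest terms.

P(the warranty) = (1/10)·1 + (9/10)·(1/3) = 2/5.
By Bayes' rule, P(Reliable | the warranty) = (1/10) / (2/5) = 1/4.

1/4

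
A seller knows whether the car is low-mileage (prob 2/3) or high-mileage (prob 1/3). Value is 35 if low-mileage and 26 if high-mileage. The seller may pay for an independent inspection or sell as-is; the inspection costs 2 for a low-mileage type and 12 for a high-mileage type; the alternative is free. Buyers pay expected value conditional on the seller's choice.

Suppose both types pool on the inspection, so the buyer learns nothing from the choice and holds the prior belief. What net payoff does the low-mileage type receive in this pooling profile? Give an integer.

Pooled price = 2/3·35 + 1/3·26 = 32.
low-mileage pays cost 2 for the inspection, so net payoff = 32 − 2 = 30.

30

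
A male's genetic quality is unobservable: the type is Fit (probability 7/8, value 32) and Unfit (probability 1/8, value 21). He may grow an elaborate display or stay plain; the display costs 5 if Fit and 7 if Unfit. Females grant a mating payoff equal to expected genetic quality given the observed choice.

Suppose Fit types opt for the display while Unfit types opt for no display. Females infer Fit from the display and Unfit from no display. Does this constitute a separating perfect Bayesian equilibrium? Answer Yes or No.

Under these beliefs, the display earns mating payoff 32 and no display earns mating payoff 21.
Fit: the display nets 32 − 5 = 27; no display nets 21. Fit prefers the display.
Unfit: the display nets 32 − 7 = 25; no display nets 21. Unfit would deviate to the display.
Unfit has a profitable deviation, so the profile is not an equilibrium.

No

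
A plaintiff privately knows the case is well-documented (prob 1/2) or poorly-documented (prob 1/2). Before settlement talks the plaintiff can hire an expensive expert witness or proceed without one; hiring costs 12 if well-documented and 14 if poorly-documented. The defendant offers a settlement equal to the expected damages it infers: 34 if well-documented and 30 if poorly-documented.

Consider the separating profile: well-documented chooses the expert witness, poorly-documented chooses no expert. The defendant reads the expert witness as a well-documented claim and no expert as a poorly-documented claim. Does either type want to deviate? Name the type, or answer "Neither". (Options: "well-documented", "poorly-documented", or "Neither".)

well-documented

The expert witness pays 34; no expert pays 30.
well-documented: assigned the expert witness, nets 34 − 12 = 22; deviating to no expert nets 30.
poorly-documented: assigned no expert, nets 30; deviating to the expert witness nets 34 − 14 = 20.
The well-documented type gains 8 by deviating.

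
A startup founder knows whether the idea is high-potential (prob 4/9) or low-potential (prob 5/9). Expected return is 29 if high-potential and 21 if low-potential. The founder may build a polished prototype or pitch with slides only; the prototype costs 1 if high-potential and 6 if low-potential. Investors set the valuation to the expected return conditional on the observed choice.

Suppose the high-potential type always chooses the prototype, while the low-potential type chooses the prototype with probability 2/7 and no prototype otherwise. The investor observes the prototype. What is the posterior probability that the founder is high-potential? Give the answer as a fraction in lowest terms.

P(the prototype) = (4/9)·1 + (5/9)·(2/7) = 38/63.
By Bayes' rule, P(high-potential | the prototype) = (4/9) / (38/63) = 14/19.

14/19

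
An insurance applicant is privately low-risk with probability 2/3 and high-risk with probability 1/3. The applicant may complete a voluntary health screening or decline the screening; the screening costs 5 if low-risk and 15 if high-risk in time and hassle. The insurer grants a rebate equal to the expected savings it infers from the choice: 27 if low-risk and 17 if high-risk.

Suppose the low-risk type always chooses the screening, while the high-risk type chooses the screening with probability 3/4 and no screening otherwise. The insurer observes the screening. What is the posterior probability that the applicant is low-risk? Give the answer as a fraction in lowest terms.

P(the screening) = (2/3)·1 + (1/3)·(3/4) = 11/12.
By Bayes' rule, P(low-risk | the screening) = (2/3) / (11/12) = 8/11.

8/11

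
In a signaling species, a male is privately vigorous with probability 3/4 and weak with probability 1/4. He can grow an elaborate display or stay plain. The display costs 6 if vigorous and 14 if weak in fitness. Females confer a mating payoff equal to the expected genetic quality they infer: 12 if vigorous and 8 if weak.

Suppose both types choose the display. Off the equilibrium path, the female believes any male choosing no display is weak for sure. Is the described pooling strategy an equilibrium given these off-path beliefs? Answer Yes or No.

On path, the female holds the prior and pays 3/4·12 + 1/4·8 = 11. Off path (no display), believing weak, it pays 8.
vigorous: the display nets 11 − 6 = 5; no display nets 8. vigorous would deviate.
weak: the display nets 11 − 14 = -3; no display nets 8. weak would deviate.
A type deviates, so pooling fails.

No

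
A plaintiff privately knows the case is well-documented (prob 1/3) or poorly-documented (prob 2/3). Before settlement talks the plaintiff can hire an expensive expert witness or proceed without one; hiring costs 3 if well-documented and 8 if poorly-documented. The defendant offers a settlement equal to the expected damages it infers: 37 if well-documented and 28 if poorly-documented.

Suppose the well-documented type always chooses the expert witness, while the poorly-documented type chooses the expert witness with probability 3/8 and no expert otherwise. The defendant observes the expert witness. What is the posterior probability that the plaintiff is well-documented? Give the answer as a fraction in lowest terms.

4/7

P(the expert witness) = (1/3)·1 + (2/3)·(3/8) = 7/12.
By Bayes' rule, P(well-documented | the expert witness) = (1/3) / (7/12) = 4/7.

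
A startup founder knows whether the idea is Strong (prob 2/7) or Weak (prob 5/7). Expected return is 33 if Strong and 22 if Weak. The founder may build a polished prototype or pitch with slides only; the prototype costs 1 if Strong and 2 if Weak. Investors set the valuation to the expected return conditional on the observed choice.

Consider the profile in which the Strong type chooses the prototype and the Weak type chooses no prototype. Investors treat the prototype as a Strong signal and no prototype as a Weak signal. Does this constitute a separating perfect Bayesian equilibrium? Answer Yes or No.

No

Under these beliefs, the prototype earns valuation 33 and no prototype earns valuation 22.
Strong: the prototype nets 33 − 1 = 32; no prototype nets 22. Strong prefers the prototype.
Weak: the prototype nets 33 − 2 = 31; no prototype nets 22. Weak would deviate to the prototype.
Weak has a profitable deviation, so the profile is not an equilibrium.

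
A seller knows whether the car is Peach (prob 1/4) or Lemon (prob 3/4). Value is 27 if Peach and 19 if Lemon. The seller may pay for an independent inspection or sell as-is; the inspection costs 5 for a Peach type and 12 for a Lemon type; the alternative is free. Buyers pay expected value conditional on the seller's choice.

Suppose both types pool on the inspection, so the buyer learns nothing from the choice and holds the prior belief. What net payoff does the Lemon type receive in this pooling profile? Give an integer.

Pooled price = 1/4·27 + 3/4·19 = 21.
Lemon pays cost 12 for the inspection, so net payoff = 21 − 12 = 9.

9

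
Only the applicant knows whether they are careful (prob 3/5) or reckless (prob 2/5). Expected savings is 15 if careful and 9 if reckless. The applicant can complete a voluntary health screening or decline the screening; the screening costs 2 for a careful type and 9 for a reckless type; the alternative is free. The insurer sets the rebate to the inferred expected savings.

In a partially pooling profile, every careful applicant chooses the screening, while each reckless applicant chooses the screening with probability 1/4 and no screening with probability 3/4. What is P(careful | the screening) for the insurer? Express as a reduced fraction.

P(the screening) = (3/5)·1 + (2/5)·(1/4) = 7/10.
By Bayes' rule, P(careful | the screening) = (3/5) / (7/10) = 6/7.

6/7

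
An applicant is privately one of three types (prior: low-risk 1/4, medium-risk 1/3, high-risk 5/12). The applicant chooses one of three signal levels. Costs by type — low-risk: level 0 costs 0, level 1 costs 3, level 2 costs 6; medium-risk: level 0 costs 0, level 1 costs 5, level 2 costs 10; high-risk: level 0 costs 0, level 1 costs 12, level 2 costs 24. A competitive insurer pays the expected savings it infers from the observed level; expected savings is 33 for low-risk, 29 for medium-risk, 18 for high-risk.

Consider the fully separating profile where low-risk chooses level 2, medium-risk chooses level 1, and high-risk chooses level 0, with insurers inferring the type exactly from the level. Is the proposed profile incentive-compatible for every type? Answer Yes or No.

Separating rebates: level 2 → 33, level 1 → 29, level 0 → 18.
low-risk (assigned level 2): level 0: 18 − 0 = 18; level 1: 29 − 3 = 26; level 2: 33 − 6 = 27. low-risk stays.
medium-risk (assigned level 1): level 0: 18 − 0 = 18; level 1: 29 − 5 = 24; level 2: 33 − 10 = 23. medium-risk stays.
high-risk (assigned level 0): level 0: 18 − 0 = 18; level 1: 29 − 12 = 17; level 2: 33 − 24 = 9. high-risk stays.
Every type prefers its assigned level; separation holds.

Yes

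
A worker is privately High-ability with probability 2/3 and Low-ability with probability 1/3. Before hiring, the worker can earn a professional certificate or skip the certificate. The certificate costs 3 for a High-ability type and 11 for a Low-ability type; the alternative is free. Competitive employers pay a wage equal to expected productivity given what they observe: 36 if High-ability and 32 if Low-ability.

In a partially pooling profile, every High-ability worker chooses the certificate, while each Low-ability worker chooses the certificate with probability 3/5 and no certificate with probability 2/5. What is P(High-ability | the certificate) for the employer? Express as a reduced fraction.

10/13

P(the certificate) = (2/3)·1 + (1/3)·(3/5) = 13/15.
By Bayes' rule, P(High-ability | the certificate) = (2/3) / (13/15) = 10/13.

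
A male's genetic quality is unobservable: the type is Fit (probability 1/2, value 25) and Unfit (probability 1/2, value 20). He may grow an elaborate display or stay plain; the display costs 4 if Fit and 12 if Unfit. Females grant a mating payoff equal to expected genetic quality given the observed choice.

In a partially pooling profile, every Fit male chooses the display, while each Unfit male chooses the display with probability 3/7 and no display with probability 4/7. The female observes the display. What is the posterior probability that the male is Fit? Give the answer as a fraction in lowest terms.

7/10

P(the display) = (1/2)·1 + (1/2)·(3/7) = 5/7.
By Bayes' rule, P(Fit | the display) = (1/2) / (5/7) = 7/10.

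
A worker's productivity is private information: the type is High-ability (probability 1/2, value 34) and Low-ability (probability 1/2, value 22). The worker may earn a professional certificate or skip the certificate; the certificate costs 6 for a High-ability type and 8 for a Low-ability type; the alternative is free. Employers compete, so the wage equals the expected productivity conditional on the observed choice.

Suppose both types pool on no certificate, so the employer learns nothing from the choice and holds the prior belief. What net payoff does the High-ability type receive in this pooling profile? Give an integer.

Pooled wage = 1/2·34 + 1/2·22 = 28.
High-ability pays no cost for no certificate, so net payoff = 28.

28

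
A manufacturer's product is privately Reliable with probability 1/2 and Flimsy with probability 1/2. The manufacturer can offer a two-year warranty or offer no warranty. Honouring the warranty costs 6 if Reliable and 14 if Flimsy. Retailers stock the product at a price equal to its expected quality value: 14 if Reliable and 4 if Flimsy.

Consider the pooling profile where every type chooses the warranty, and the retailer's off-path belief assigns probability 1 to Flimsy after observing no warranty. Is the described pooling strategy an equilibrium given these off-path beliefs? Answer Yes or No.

On path, the retailer holds the prior and pays 1/2·14 + 1/2·4 = 9. Off path (no warranty), believing Flimsy, it pays 4.
Reliable: the warranty nets 9 − 6 = 3; no warranty nets 4. Reliable would deviate.
Flimsy: the warranty nets 9 − 14 = -5; no warranty nets 4. Flimsy would deviate.
A type deviates, so pooling fails.

No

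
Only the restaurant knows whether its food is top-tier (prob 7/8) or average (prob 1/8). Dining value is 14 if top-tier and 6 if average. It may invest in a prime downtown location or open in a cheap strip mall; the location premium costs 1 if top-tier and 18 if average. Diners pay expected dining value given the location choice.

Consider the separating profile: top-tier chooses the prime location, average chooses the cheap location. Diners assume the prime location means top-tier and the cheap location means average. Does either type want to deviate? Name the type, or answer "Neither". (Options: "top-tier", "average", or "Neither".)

The prime location pays 14; the cheap location pays 6.
top-tier: assigned the prime location, nets 14 − 1 = 13; deviating to the cheap location nets 6.
average: assigned the cheap location, nets 6; deviating to the prime location nets 14 − 18 = -4.
Both types strictly prefer their assigned action; no profitable deviation.

Neither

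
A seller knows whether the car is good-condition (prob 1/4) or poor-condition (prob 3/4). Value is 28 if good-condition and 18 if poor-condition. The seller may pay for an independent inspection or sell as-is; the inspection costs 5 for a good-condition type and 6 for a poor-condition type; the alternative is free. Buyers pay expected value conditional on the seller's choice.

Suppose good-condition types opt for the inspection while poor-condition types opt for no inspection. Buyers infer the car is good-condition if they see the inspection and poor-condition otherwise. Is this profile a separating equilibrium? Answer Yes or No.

No

Under these beliefs, the inspection earns price 28 and no inspection earns price 18.
good-condition: the inspection nets 28 − 5 = 23; no inspection nets 18. good-condition prefers the inspection.
poor-condition: the inspection nets 28 − 6 = 22; no inspection nets 18. poor-condition would deviate to the inspection.
poor-condition has a profitable deviation, so the profile is not an equilibrium.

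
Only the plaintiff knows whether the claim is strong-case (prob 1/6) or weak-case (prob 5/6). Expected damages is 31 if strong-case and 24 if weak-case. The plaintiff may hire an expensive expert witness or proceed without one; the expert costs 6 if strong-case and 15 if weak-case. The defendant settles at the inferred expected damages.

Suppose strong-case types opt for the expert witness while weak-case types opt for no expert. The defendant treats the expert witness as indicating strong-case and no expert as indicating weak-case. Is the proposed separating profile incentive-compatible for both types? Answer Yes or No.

Under these beliefs, the expert witness earns settlement 31 and no expert earns settlement 24.
strong-case: the expert witness nets 31 − 6 = 25; no expert nets 24. strong-case prefers the expert witness.
weak-case: the expert witness nets 31 − 15 = 16; no expert nets 24. weak-case prefers no expert.
Neither type deviates, so the separating profile is an equilibrium.

Yes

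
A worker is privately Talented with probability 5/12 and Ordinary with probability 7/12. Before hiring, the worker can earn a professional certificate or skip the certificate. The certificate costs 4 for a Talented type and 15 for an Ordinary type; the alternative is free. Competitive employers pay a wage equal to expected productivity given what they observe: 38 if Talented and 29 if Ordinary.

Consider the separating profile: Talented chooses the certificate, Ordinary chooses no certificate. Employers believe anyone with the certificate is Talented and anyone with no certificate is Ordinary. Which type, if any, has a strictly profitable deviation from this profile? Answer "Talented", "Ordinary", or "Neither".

The certificate pays 38; no certificate pays 29.
Talented: assigned the certificate, nets 38 − 4 = 34; deviating to no certificate nets 29.
Ordinary: assigned no certificate, nets 29; deviating to the certificate nets 38 − 15 = 23.
Both types strictly prefer their assigned action; no profitable deviation.

Neither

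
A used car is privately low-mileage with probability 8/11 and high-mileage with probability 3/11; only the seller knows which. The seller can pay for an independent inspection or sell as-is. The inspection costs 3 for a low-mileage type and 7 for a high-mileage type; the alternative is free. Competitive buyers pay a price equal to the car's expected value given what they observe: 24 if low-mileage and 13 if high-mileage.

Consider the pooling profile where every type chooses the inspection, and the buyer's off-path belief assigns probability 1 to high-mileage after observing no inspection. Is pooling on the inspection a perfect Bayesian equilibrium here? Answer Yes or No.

Yes

On path, the buyer holds the prior and pays 8/11·24 + 3/11·13 = 21. Off path (no inspection), believing high-mileage, it pays 13.
low-mileage: the inspection nets 21 − 3 = 18; no inspection nets 13. low-mileage stays.
high-mileage: the inspection nets 21 − 7 = 14; no inspection nets 13. high-mileage stays.
No type deviates, so pooling is sustained.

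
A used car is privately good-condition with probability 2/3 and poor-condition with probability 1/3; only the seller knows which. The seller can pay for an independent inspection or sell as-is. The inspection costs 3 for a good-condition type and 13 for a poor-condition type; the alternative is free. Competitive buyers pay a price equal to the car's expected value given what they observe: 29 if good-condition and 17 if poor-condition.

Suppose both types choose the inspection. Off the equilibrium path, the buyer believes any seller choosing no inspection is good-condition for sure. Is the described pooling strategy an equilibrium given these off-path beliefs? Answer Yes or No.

On path, the buyer holds the prior and pays 2/3·29 + 1/3·17 = 25. Off path (no inspection), believing good-condition, it pays 29.
good-condition: the inspection nets 25 − 3 = 22; no inspection nets 29. good-condition would deviate.
poor-condition: the inspection nets 25 − 13 = 12; no inspection nets 29. poor-condition would deviate.
A type deviates, so pooling fails.

No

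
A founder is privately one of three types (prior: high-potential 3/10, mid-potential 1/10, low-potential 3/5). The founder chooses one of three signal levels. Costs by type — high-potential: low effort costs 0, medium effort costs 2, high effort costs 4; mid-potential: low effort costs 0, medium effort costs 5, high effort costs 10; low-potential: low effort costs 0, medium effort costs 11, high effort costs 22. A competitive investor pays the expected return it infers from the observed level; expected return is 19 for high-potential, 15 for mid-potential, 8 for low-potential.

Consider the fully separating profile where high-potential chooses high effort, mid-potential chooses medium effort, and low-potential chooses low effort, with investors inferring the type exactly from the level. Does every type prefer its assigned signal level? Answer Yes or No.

Separating valuations: high effort → 19, medium effort → 15, low effort → 8.
high-potential (assigned high effort): low effort: 8 − 0 = 8; medium effort: 15 − 2 = 13; high effort: 19 − 4 = 15. high-potential stays.
mid-potential (assigned medium effort): low effort: 8 − 0 = 8; medium effort: 15 − 5 = 10; high effort: 19 − 10 = 9. mid-potential stays.
low-potential (assigned low effort): low effort: 8 − 0 = 8; medium effort: 15 − 11 = 4; high effort: 19 − 22 = -3. low-potential stays.
Every type prefers its assigned level; separation holds.

Yes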